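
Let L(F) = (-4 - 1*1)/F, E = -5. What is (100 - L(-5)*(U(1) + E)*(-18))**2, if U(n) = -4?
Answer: 3844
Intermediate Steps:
L(F) = -5/F (L(F) = (-4 - 1)/F = -5/F)
(100 - L(-5)*(U(1) + E)*(-18))**2 = (100 - (-5/(-5))*(-4 - 5)*(-18))**2 = (100 - -5*(-1/5)*(-9)*(-18))**2 = (100 - 1*(-9)*(-18))**2 = (100 - (-9)*(-18))**2 = (100 - 1*162)**2 = (100 - 162)**2 = (-62)**2 = 3844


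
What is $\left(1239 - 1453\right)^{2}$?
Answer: $45796$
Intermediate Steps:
$\left(1239 - 1453\right)^{2} = \left(-214\right)^{2} = 45796$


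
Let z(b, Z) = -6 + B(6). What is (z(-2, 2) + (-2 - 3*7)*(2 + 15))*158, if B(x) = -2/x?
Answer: -188336/3 ≈ -62779.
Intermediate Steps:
z(b, Z) = -19/3 (z(b, Z) = -6 - 2/6 = -6 - 2*1/6 = -6 - 1/3 = -19/3)
(z(-2, 2) + (-2 - 3*7)*(2 + 15))*158 = (-19/3 + (-2 - 3*7)*(2 + 15))*158 = (-19/3 + (-2 - 21)*17)*158 = (-19/3 - 23*17)*158 = (-19/3 - 391)*158 = -1192/3*158 = -188336/3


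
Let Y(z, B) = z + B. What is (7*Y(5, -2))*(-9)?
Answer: -189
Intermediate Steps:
Y(z, B) = B + z
(7*Y(5, -2))*(-9) = (7*(-2 + 5))*(-9) = (7*3)*(-9) = 21*(-9) = -189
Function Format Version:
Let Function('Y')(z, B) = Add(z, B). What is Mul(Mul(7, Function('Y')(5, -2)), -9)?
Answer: -189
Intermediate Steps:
Function('Y')(z, B) = Add(B, z)
Mul(Mul(7, Function('Y')(5, -2)), -9) = Mul(Mul(7, Add(-2, 5)), -9) = Mul(Mul(7, 3), -9) = Mul(21, -9) = -189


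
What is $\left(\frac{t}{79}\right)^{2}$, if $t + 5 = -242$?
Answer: $\frac{61009}{6241} \approx 9.7755$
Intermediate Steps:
$t = -247$ ($t = -5 - 242 = -247$)
$\left(\frac{t}{79}\right)^{2} = \left(- \frac{247}{79}\right)^{2} = \frac{61009}{6241}$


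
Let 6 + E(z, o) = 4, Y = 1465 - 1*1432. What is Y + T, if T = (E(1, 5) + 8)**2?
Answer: 69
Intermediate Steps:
Y = 33 (Y = 1465 - 1432 = 33)
E(z, o) = -2 (E(z, o) = -6 + 4 = -2)
T = 36 (T = (-2 + 8)**2 = 6**2 = 36)
Y + T = 33 + 36 = 69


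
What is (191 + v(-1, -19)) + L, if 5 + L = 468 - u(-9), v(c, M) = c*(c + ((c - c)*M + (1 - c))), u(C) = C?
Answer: 662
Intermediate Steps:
v(c, M) = c (v(c, M) = c*(c + (0*M + (1 - c))) = c*(c + (0 + (1 - c))) = c*(c + (1 - c)) = c*1 = c)
L = 472 (L = -5 + (468 - 1*(-9)) = -5 + (468 + 9) = -5 + 477 = 472)
(191 + v(-1, -19)) + L = (191 - 1) + 472 = 190 + 472 = 662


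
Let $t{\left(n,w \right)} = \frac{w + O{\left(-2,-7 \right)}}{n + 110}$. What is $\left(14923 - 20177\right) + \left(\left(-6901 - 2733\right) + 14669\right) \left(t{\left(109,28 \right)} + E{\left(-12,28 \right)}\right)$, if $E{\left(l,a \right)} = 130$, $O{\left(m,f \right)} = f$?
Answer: $\frac{47433853}{73} \approx 6.4978 \cdot 10^{5}$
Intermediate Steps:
$t{\left(n,w \right)} = \frac{-7 + w}{110 + n}$ ($t{\left(n,w \right)} = \frac{w - 7}{n + 110} = \frac{-7 + w}{110 + n}$)
$\left(14923 - 20177\right) + \left(\left(-6901 - 2733\right) + 14669\right) \left(t{\left(109,28 \right)} + E{\left(-12,28 \right)}\right) = \left(14923 - 20177\right) + \left(\left(-6901 - 2733\right) + 14669\right) \left(\frac{-7 + 28}{110 + 109} + 130\right) = -5254 + \left(-9634 + 14669\right) \left(\frac{1}{219} \cdot 21 + 130\right) = -5254 + 5035 \left(\frac{1}{219} \cdot 21 + 130\right) = -5254 + 5035 \left(\frac{7}{73} + 130\right) = -5254 + 5035 \cdot \frac{9497}{73} = -5254 + \frac{47817395}{73} = \frac{47433853}{73}$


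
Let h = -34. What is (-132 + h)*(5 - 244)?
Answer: 39674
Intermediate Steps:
(-132 + h)*(5 - 244) = (-132 - 34)*(5 - 244) = -166*(-239) = 39674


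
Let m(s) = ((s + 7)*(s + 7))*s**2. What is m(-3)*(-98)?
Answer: -14112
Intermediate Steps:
m(s) = s**2*(7 + s)**2 (m(s) = ((7 + s)*(7 + s))*s**2 = (7 + s)**2*s**2 = s**2*(7 + s)**2)
m(-3)*(-98) = ((-3)**2*(7 - 3)**2)*(-98) = (9*4**2)*(-98) = (9*16)*(-98) = 144*(-98) = -14112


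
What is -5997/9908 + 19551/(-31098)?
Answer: -63367669/51353164 ≈ -1.2340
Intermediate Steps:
-5997/9908 + 19551/(-31098) = -5997*1/9908 + 19551*(-1/31098) = -5997/9908 - 6517/10366 = -63367669/51353164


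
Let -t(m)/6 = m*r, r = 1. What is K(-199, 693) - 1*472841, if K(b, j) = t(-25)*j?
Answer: -368891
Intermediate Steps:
t(m) = -6*m
K(b, j) = 150*j (K(b, j) = (-6*(-25))*j = 150*j)
K(-199, 693) - 1*472841 = 150*693 - 1*472841 = 103950 - 472841 = -368891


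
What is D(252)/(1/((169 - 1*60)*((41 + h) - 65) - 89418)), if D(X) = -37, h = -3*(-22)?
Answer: 3139080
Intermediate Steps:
h = 66
D(252)/(1/((169 - 1*60)*((41 + h) - 65) - 89418)) = -(-3308466 + 37*(169 - 1*60)*((41 + 66) - 65)) = -(-3308466 + 37*(107 - 65)*(169 - 60)) = -37/(1/(109*42 - 89418)) = -37/(1/(4578 - 89418)) = -37/(1/(-84840)) = -37/(-1/84840) = -37*(-84840) = 3139080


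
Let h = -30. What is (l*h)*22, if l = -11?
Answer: 7260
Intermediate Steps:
(l*h)*22 = -11*(-30)*22 = 330*22 = 7260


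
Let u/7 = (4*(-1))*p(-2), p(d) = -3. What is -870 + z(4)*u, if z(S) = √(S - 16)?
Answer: -870 + 168*I*√3 ≈ -870.0 + 290.98*I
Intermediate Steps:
z(S) = √(-16 + S)
u = 84 (u = 7*((4*(-1))*(-3)) = 7*(-4*(-3)) = 7*12 = 84)
-870 + z(4)*u = -870 + √(-16 + 4)*84 = -870 + √(-12)*84 = -870 + (2*I*√3)*84 = -870 + 168*I*√3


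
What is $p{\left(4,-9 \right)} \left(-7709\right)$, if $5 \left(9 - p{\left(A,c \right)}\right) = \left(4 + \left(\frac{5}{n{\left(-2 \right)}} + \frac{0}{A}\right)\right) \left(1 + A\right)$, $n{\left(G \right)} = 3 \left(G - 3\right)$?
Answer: $- \frac{123344}{3} \approx -41115.0$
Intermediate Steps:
$n{\left(G \right)} = -9 + 3 G$ ($n{\left(G \right)} = 3 \left(-3 + G\right) = -9 + 3 G$)
$p{\left(A,c \right)} = \frac{124}{15} - \frac{11 A}{15}$ ($p{\left(A,c \right)} = 9 - \frac{\left(4 + \left(\frac{5}{-9 + 3 \left(-2\right)} + \frac{0}{A}\right)\right) \left(1 + A\right)}{5} = 9 - \frac{\left(4 + \left(\frac{5}{-9 - 6} + 0\right)\right) \left(1 + A\right)}{5} = 9 - \frac{\left(4 + \left(\frac{5}{-15} + 0\right)\right) \left(1 + A\right)}{5} = 9 - \frac{\left(4 + \left(5 \left(- \frac{1}{15}\right) + 0\right)\right) \left(1 + A\right)}{5} = 9 - \frac{\left(4 + \left(- \frac{1}{3} + 0\right)\right) \left(1 + A\right)}{5} = 9 - \frac{\left(4 - \frac{1}{3}\right) \left(1 + A\right)}{5} = 9 - \frac{\frac{11}{3} \left(1 + A\right)}{5} = 9 - \frac{\frac{11}{3} + \frac{11 A}{3}}{5} = 9 - \left(\frac{11}{15} + \frac{11 A}{15}\right) = \frac{124}{15} - \frac{11 A}{15}$)
$p{\left(4,-9 \right)} \left(-7709\right) = \left(\frac{124}{15} - \frac{44}{15}\right) \left(-7709\right) = \frac{16}{3} \left(-7709\right) = - \frac{123344}{3}$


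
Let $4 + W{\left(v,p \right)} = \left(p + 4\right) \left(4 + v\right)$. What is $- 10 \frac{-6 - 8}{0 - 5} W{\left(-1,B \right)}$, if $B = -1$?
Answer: $-140$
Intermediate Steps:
$W{\left(v,p \right)} = -4 + \left(4 + p\right) \left(4 + v\right)$ ($W{\left(v,p \right)} = -4 + \left(p + 4\right) \left(4 + v\right) = -4 + \left(4 + p\right) \left(4 + v\right)$)
$- 10 \frac{-6 - 8}{0 - 5} W{\left(-1,B \right)} = - 10 \frac{-6 - 8}{0 - 5} \left(12 + 4 \left(-1\right) + 4 \left(-1\right) - -1\right) = - 10 \left(- \frac{14}{-5}\right) \left(12 - 4 - 4 + 1\right) = - 10 \left(\left(-14\right) \left(- \frac{1}{5}\right)\right) 5 = \left(-10\right) \frac{14}{5} \cdot 5 = \left(-28\right) 5 = -140$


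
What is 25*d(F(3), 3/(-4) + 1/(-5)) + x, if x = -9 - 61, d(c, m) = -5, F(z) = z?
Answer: -195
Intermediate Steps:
x = -70
25*d(F(3), 3/(-4) + 1/(-5)) + x = 25*(-5) - 70 = -125 - 70 = -195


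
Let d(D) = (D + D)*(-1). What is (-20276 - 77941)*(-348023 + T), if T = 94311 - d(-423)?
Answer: 25001923086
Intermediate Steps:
d(D) = -2*D (d(D) = (2*D)*(-1) = -2*D)
T = 93465 (T = 94311 - (-2)*(-423) = 94311 - 1*846 = 94311 - 846 = 93465)
(-20276 - 77941)*(-348023 + T) = (-20276 - 77941)*(-348023 + 93465) = -98217*(-254558) = 25001923086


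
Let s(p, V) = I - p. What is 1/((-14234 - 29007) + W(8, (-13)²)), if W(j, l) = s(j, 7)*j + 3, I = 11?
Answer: -1/43214 ≈ -2.3141e-5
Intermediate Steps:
s(p, V) = 11 - p
W(j, l) = 3 + j*(11 - j) (W(j, l) = (11 - j)*j + 3 = j*(11 - j) + 3 = 3 + j*(11 - j))
1/((-14234 - 29007) + W(8, (-13)²)) = 1/((-14234 - 29007) + (3 - 1*8*(-11 + 8))) = 1/(-43241 + (3 - 1*8*(-3))) = 1/(-43241 + (3 + 24)) = 1/(-43241 + 27) = 1/(-43214) = -1/43214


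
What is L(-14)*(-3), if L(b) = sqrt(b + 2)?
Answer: -6*I*sqrt(3) ≈ -10.392*I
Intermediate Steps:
L(b) = sqrt(2 + b)
L(-14)*(-3) = sqrt(2 - 14)*(-3) = sqrt(-12)*(-3) = (2*I*sqrt(3))*(-3) = -6*I*sqrt(3)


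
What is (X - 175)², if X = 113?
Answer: 3844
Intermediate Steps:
(X - 175)² = (113 - 175)² = (-62)² = 3844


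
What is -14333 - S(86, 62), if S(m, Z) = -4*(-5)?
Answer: -14353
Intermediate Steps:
S(m, Z) = 20
-14333 - S(86, 62) = -14333 - 1*20 = -14333 - 20 = -14353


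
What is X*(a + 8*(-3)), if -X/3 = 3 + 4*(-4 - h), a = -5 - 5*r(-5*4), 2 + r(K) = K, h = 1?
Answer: 4131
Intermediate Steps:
r(K) = -2 + K
a = 105 (a = -5 - 5*(-2 - 5*4) = -5 - 5*(-2 - 20) = -5 - 5*(-22) = -5 + 110 = 105)
X = 51 (X = -3*(3 + 4*(-4 - 1*1)) = -3*(3 + 4*(-4 - 1)) = -3*(3 + 4*(-5)) = -3*(3 - 20) = -3*(-17) = 51)
X*(a + 8*(-3)) = 51*(105 + 8*(-3)) = 51*(105 - 24) = 51*81 = 4131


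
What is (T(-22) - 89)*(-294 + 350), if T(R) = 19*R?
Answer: -28392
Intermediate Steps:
(T(-22) - 89)*(-294 + 350) = (19*(-22) - 89)*(-294 + 350) = (-418 - 89)*56 = -507*56 = -28392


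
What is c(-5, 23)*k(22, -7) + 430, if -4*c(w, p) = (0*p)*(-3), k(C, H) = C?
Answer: 430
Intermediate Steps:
c(w, p) = 0 (c(w, p) = -0*p*(-3)/4 = -0*(-3) = -1/4*0 = 0)
c(-5, 23)*k(22, -7) + 430 = 0*22 + 430 = 0 + 430 = 430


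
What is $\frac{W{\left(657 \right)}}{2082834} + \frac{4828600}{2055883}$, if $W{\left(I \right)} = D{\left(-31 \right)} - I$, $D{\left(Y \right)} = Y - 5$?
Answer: $\frac{1117305280609}{475784779158} \approx 2.3483$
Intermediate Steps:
$D{\left(Y \right)} = -5 + Y$
$W{\left(I \right)} = -36 - I$ ($W{\left(I \right)} = \left(-5 - 31\right) - I = -36 - I$)
$\frac{W{\left(657 \right)}}{2082834} + \frac{4828600}{2055883} = \frac{-36 - 657}{2082834} + \frac{4828600}{2055883} = \left(-36 - 657\right) \frac{1}{2082834} + 4828600 \cdot \frac{1}{2055883} = \left(-693\right) \frac{1}{2082834} + \frac{4828600}{2055883} = - \frac{77}{231426} + \frac{4828600}{2055883} = \frac{1117305280609}{475784779158}$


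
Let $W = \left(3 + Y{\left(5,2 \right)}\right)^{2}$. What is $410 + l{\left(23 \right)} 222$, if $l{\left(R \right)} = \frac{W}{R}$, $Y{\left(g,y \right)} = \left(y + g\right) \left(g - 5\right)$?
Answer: $\frac{11428}{23} \approx 496.87$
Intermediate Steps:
$Y{\left(g,y \right)} = \left(-5 + g\right) \left(g + y\right)$ ($Y{\left(g,y \right)} = \left(g + y\right) \left(-5 + g\right) = \left(-5 + g\right) \left(g + y\right)$)
$W = 9$ ($W = \left(3 + \left(5^{2} - 25 - 10 + 5 \cdot 2\right)\right)^{2} = \left(3 + \left(25 - 25 - 10 + 10\right)\right)^{2} = \left(3 + 0\right)^{2} = 3^{2} = 9$)
$l{\left(R \right)} = \frac{9}{R}$
$410 + l{\left(23 \right)} 222 = 410 + \frac{9}{23} \cdot 222 = 410 + \frac{1998}{23} = \frac{11428}{23}$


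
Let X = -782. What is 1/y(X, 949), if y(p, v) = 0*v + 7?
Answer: ⅐ ≈ 0.14286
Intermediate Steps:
y(p, v) = 7 (y(p, v) = 0 + 7 = 7)
1/y(X, 949) = 1/7 = ⅐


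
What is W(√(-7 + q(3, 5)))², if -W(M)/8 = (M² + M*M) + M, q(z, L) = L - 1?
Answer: 2112 - 768*I*√3 ≈ 2112.0 - 1330.2*I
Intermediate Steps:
q(z, L) = -1 + L
W(M) = -16*M² - 8*M (W(M) = -8*((M² + M*M) + M) = -8*((M² + M²) + M) = -8*(2*M² + M) = -8*(M + 2*M²) = -16*M² - 8*M)
W(√(-7 + q(3, 5)))² = (-8*√(-7 + (-1 + 5))*(1 + 2*√(-7 + (-1 + 5))))² = (-8*√(-7 + 4)*(1 + 2*√(-7 + 4)))² = (-8*√(-3)*(1 + 2*√(-3)))² = (-8*I*√3*(1 + 2*(I*√3)))² = (-8*I*√3*(1 + 2*I*√3))² = -192*(1 + 2*I*√3)²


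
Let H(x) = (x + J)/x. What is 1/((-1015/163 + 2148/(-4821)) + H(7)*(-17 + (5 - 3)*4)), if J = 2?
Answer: -1833587/33451912 ≈ -0.054813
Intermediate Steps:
H(x) = (2 + x)/x (H(x) = (x + 2)/x = (2 + x)/x)
1/((-1015/163 + 2148/(-4821)) + H(7)*(-17 + (5 - 3)*4)) = 1/((-1015/163 + 2148/(-4821)) + ((2 + 7)/7)*(-17 + (5 - 3)*4)) = 1/((-1015*1/163 + 2148*(-1/4821)) + ((⅐)*9)*(-17 + 2*4)) = 1/((-1015/163 - 716/1607) + 9*(-17 + 8)/7) = 1/(-1747813/261941 + (9/7)*(-9)) = 1/(-1747813/261941 - 81/7) = 1/(-33451912/1833587) = -1833587/33451912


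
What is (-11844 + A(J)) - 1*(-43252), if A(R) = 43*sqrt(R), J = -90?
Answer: 31408 + 129*I*sqrt(10) ≈ 31408.0 + 407.93*I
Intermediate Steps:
(-11844 + A(J)) - 1*(-43252) = (-11844 + 43*sqrt(-90)) - 1*(-43252) = (-11844 + 43*(3*I*sqrt(10))) + 43252 = (-11844 + 129*I*sqrt(10)) + 43252 = 31408 + 129*I*sqrt(10)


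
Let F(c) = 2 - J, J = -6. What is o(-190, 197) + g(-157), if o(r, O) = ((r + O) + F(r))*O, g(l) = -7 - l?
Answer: 3105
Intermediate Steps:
F(c) = 8 (F(c) = 2 - 1*(-6) = 2 + 6 = 8)
o(r, O) = O*(8 + O + r) (o(r, O) = ((r + O) + 8)*O = ((O + r) + 8)*O = (8 + O + r)*O = O*(8 + O + r))
o(-190, 197) + g(-157) = 197*(8 + 197 - 190) + (-7 - 1*(-157)) = 197*15 + (-7 + 157) = 2955 + 150 = 3105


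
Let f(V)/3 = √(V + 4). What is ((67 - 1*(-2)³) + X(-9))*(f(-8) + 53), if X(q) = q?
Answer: 3498 + 396*I ≈ 3498.0 + 396.0*I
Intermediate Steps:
f(V) = 3*√(4 + V) (f(V) = 3*√(V + 4) = 3*√(4 + V))
((67 - 1*(-2)³) + X(-9))*(f(-8) + 53) = ((67 - 1*(-2)³) - 9)*(3*√(4 - 8) + 53) = ((67 - 1*(-8)) - 9)*(3*√(-4) + 53) = ((67 + 8) - 9)*(3*(2*I) + 53) = (75 - 9)*(6*I + 53) = 66*(53 + 6*I) = 3498 + 396*I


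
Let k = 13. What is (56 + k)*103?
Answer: 7107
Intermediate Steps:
(56 + k)*103 = (56 + 13)*103 = 69*103 = 7107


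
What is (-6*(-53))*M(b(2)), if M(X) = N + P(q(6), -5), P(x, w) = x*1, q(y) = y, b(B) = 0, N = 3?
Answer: 2862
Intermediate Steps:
P(x, w) = x
M(X) = 9 (M(X) = 3 + 6 = 9)
(-6*(-53))*M(b(2)) = -6*(-53)*9 = 318*9 = 2862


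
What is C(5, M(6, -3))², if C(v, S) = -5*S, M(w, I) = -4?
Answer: 400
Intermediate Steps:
C(5, M(6, -3))² = (-5*(-4))² = 20² = 400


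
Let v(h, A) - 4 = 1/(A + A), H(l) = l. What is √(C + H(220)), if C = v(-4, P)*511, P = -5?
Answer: √221290/10 ≈ 47.041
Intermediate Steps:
v(h, A) = 4 + 1/(2*A) (v(h, A) = 4 + 1/(A + A) = 4 + 1/(2*A))
C = 19929/10 (C = (4 + (½)/(-5))*511 = (4 + (½)*(-⅕))*511 = (4 - ⅒)*511 = (39/10)*511 = 19929/10 ≈ 1992.9)
√(C + H(220)) = √(19929/10 + 220) = √(22129/10) = √221290/10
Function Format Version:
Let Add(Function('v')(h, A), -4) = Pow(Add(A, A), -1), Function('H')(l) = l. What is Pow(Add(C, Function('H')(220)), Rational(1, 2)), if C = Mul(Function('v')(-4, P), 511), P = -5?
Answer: Mul(Rational(1, 10), Pow(221290, Rational(1, 2))) ≈ 47.041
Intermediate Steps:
Function('v')(h, A) = Add(4, Mul(Rational(1, 2), Pow(A, -1))) (Function('v')(h, A) = Add(4, Pow(Add(A, A), -1)) = Add(4, Pow(Mul(2, A), -1)) = Add(4, Mul(Rational(1, 2), Pow(A, -1))))
C = Rational(19929, 10) (C = Mul(Add(4, Mul(Rational(1, 2), Pow(-5, -1))), 511) = Mul(Add(4, Mul(Rational(1, 2), Rational(-1, 5))), 511) = Mul(Add(4, Rational(-1, 10)), 511) = Mul(Rational(39, 10), 511) = Rational(19929, 10) ≈ 1992.9)
Pow(Add(C, Function('H')(220)), Rational(1, 2)) = Pow(Add(Rational(19929, 10), 220), Rational(1, 2)) = Pow(Rational(22129, 10), Rational(1, 2)) = Mul(Rational(1, 10), Pow(221290, Rational(1, 2)))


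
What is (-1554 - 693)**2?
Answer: 5049009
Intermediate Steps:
(-1554 - 693)**2 = (-2247)**2 = 5049009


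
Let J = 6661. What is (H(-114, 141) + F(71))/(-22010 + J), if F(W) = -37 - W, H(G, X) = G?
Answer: 222/15349 ≈ 0.014463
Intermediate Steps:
(H(-114, 141) + F(71))/(-22010 + J) = (-114 + (-37 - 1*71))/(-22010 + 6661) = (-114 + (-37 - 71))/(-15349) = (-114 - 108)*(-1/15349) = -222*(-1/15349) = 222/15349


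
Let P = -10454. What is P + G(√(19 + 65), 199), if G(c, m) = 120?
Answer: -10334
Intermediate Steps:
P + G(√(19 + 65), 199) = -10454 + 120 = -10334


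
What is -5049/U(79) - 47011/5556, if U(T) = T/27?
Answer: -761124457/438924 ≈ -1734.1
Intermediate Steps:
U(T) = T/27 (U(T) = T*(1/27) = T/27)
-5049/U(79) - 47011/5556 = -5049/((1/27)*79) - 47011/5556 = -5049/79/27 - 47011*1/5556 = -5049*27/79 - 47011/5556 = -136323/79 - 47011/5556 = -761124457/438924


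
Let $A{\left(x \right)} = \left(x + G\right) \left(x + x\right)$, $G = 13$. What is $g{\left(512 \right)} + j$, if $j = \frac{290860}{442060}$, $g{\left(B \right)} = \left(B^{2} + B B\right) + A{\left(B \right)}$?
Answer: $\frac{23470925007}{22103} \approx 1.0619 \cdot 10^{6}$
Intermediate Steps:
$A{\left(x \right)} = 2 x \left(13 + x\right)$ ($A{\left(x \right)} = \left(x + 13\right) \left(x + x\right) = \left(13 + x\right) 2 x = 2 x \left(13 + x\right)$)
$g{\left(B \right)} = 2 B^{2} + 2 B \left(13 + B\right)$ ($g{\left(B \right)} = \left(B^{2} + B B\right) + 2 B \left(13 + B\right) = \left(B^{2} + B^{2}\right) + 2 B \left(13 + B\right) = 2 B^{2} + 2 B \left(13 + B\right)$)
$j = \frac{14543}{22103}$ ($j = 290860 \cdot \frac{1}{442060} = \frac{14543}{22103} \approx 0.65796$)
$g{\left(512 \right)} + j = 2 \cdot 512 \left(13 + 2 \cdot 512\right) + \frac{14543}{22103} = 2 \cdot 512 \left(13 + 1024\right) + \frac{14543}{22103} = 2 \cdot 512 \cdot 1037 + \frac{14543}{22103} = 1061888 + \frac{14543}{22103} = \frac{23470925007}{22103}$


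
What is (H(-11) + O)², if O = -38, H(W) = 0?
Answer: 1444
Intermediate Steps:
(H(-11) + O)² = (0 - 38)² = (-38)² = 1444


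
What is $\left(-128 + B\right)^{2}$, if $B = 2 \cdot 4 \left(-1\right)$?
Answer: $18496$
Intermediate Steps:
$B = -8$ ($B = 8 \left(-1\right) = -8$)
$\left(-128 + B\right)^{2} = \left(-128 - 8\right)^{2} = \left(-136\right)^{2} = 18496$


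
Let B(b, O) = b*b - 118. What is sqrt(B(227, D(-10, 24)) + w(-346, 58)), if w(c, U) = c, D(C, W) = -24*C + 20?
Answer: sqrt(51065) ≈ 225.98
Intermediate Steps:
D(C, W) = 20 - 24*C
B(b, O) = -118 + b**2 (B(b, O) = b**2 - 118 = -118 + b**2)
sqrt(B(227, D(-10, 24)) + w(-346, 58)) = sqrt((-118 + 227**2) - 346) = sqrt((-118 + 51529) - 346) = sqrt(51411 - 346) = sqrt(51065)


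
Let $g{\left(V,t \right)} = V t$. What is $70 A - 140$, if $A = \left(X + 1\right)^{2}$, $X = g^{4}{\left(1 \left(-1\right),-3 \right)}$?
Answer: $470540$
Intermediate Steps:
$X = 81$ ($X = \left(1 \left(-1\right) \left(-3\right)\right)^{4} = \left(\left(-1\right) \left(-3\right)\right)^{4} = 3^{4} = 81$)
$A = 6724$ ($A = \left(81 + 1\right)^{2} = 82^{2} = 6724$)
$70 A - 140 = 70 \cdot 6724 - 140 = 470680 - 140 = 470540$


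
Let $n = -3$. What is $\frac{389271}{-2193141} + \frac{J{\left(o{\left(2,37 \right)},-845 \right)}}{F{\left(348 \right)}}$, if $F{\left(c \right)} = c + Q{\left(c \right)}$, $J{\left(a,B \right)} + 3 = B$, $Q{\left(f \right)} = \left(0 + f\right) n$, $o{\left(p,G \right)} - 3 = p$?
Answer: $\frac{66202123}{63601089} \approx 1.0409$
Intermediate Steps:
$o{\left(p,G \right)} = 3 + p$
$Q{\left(f \right)} = - 3 f$ ($Q{\left(f \right)} = \left(0 + f\right) \left(-3\right) = f \left(-3\right) = - 3 f$)
$J{\left(a,B \right)} = -3 + B$
$F{\left(c \right)} = - 2 c$ ($F{\left(c \right)} = c - 3 c = - 2 c$)
$\frac{389271}{-2193141} + \frac{J{\left(o{\left(2,37 \right)},-845 \right)}}{F{\left(348 \right)}} = \frac{389271}{-2193141} + \frac{-3 - 845}{\left(-2\right) 348} = 389271 \left(- \frac{1}{2193141}\right) - \frac{848}{-696} = - \frac{129757}{731047} - - \frac{106}{87} = - \frac{129757}{731047} + \frac{106}{87} = \frac{66202123}{63601089}$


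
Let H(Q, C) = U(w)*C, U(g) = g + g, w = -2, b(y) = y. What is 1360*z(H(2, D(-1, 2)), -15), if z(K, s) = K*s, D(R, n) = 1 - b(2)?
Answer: -81600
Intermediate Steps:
U(g) = 2*g
D(R, n) = -1 (D(R, n) = 1 - 1*2 = 1 - 2 = -1)
H(Q, C) = -4*C (H(Q, C) = (2*(-2))*C = -4*C)
1360*z(H(2, D(-1, 2)), -15) = 1360*(-4*(-1)*(-15)) = 1360*(4*(-15)) = 1360*(-60) = -81600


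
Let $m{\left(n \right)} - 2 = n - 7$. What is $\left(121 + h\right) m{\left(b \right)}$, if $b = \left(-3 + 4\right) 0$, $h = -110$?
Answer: $-55$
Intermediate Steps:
$b = 0$ ($b = 1 \cdot 0 = 0$)
$m{\left(n \right)} = -5 + n$ ($m{\left(n \right)} = 2 + \left(n - 7\right) = 2 + \left(-7 + n\right) = -5 + n$)
$\left(121 + h\right) m{\left(b \right)} = \left(121 - 110\right) \left(-5 + 0\right) = 11 \left(-5\right) = -55$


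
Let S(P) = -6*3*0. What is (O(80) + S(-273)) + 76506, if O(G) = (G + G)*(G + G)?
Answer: 102106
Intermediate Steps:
O(G) = 4*G**2 (O(G) = (2*G)*(2*G) = 4*G**2)
S(P) = 0 (S(P) = -18*0 = 0)
(O(80) + S(-273)) + 76506 = (4*80**2 + 0) + 76506 = (4*6400 + 0) + 76506 = (25600 + 0) + 76506 = 25600 + 76506 = 102106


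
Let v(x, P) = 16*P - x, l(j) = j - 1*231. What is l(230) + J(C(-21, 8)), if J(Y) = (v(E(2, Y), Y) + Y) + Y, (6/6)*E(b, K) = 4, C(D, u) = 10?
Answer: 175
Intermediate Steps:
E(b, K) = 4
l(j) = -231 + j (l(j) = j - 231 = -231 + j)
v(x, P) = -x + 16*P
J(Y) = -4 + 18*Y (J(Y) = ((-1*4 + 16*Y) + Y) + Y = ((-4 + 16*Y) + Y) + Y = (-4 + 17*Y) + Y = -4 + 18*Y)
l(230) + J(C(-21, 8)) = (-231 + 230) + (-4 + 18*10) = -1 + (-4 + 180) = -1 + 176 = 175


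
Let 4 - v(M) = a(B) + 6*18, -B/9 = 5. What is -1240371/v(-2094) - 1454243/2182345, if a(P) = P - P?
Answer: 2706766208723/226963880 ≈ 11926.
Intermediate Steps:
B = -45 (B = -9*5 = -45)
a(P) = 0
v(M) = -104 (v(M) = 4 - (0 + 6*18) = 4 - (0 + 108) = 4 - 1*108 = 4 - 108 = -104)
-1240371/v(-2094) - 1454243/2182345 = -1240371/(-104) - 1454243/2182345 = -1240371*(-1/104) - 1454243*1/2182345 = 1240371/104 - 1454243/2182345 = 2706766208723/226963880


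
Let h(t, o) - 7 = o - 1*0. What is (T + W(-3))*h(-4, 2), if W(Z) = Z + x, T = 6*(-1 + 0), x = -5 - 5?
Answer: -171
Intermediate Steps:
x = -10
T = -6 (T = 6*(-1) = -6)
h(t, o) = 7 + o (h(t, o) = 7 + (o - 1*0) = 7 + (o + 0) = 7 + o)
W(Z) = -10 + Z (W(Z) = Z - 10 = -10 + Z)
(T + W(-3))*h(-4, 2) = (-6 + (-10 - 3))*(7 + 2) = (-6 - 13)*9 = -19*9 = -171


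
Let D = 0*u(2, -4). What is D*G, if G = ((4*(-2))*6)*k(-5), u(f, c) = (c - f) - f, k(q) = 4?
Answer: 0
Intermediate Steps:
u(f, c) = c - 2*f
G = -192 (G = ((4*(-2))*6)*4 = -8*6*4 = -48*4 = -192)
D = 0 (D = 0*(-4 - 2*2) = 0*(-4 - 4) = 0*(-8) = 0)
D*G = 0*(-192) = 0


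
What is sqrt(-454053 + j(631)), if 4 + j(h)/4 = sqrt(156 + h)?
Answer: sqrt(-454069 + 4*sqrt(787)) ≈ 673.76*I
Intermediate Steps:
j(h) = -16 + 4*sqrt(156 + h)
sqrt(-454053 + j(631)) = sqrt(-454053 + (-16 + 4*sqrt(156 + 631))) = sqrt(-454053 + (-16 + 4*sqrt(787))) = sqrt(-454069 + 4*sqrt(787))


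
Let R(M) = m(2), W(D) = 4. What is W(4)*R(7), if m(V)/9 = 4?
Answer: 144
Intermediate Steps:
m(V) = 36 (m(V) = 9*4 = 36)
R(M) = 36
W(4)*R(7) = 4*36 = 144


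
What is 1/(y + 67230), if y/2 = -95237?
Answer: -1/123244 ≈ -8.1140e-6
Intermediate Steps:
y = -190474 (y = 2*(-95237) = -190474)
1/(y + 67230) = 1/(-190474 + 67230) = 1/(-123244) = -1/123244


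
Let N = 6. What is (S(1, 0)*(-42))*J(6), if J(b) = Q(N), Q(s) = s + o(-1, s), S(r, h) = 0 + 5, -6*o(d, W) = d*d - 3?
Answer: -1330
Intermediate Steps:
o(d, W) = ½ - d²/6 (o(d, W) = -(d*d - 3)/6 = -(d² - 3)/6 = -(-3 + d²)/6 = ½ - d²/6)
S(r, h) = 5
Q(s) = ⅓ + s (Q(s) = s + (½ - ⅙*(-1)²) = s + (½ - ⅙*1) = s + (½ - ⅙) = s + ⅓ = ⅓ + s)
J(b) = 19/3 (J(b) = ⅓ + 6 = 19/3)
(S(1, 0)*(-42))*J(6) = (5*(-42))*(19/3) = -210*19/3 = -1330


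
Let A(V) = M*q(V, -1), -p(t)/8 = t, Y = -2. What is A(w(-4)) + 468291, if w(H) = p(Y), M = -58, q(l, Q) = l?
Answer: 467363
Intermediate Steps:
p(t) = -8*t
w(H) = 16 (w(H) = -8*(-2) = 16)
A(V) = -58*V
A(w(-4)) + 468291 = -58*16 + 468291 = -928 + 468291 = 467363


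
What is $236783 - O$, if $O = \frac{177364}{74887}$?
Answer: $\frac{17731791157}{74887} \approx 2.3678 \cdot 10^{5}$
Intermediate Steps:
$O = \frac{177364}{74887}$ ($O = 177364 \cdot \frac{1}{74887} = \frac{177364}{74887} \approx 2.3684$)
$236783 - O = 236783 - \frac{177364}{74887} = \frac{17731791157}{74887}$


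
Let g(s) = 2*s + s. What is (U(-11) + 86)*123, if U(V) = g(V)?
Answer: 6519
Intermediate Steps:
g(s) = 3*s
U(V) = 3*V
(U(-11) + 86)*123 = (3*(-11) + 86)*123 = (-33 + 86)*123 = 53*123 = 6519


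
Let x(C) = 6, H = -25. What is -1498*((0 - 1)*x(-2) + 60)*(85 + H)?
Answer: -4853520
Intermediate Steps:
-1498*((0 - 1)*x(-2) + 60)*(85 + H) = -1498*((0 - 1)*6 + 60)*(85 - 25) = -1498*(-1*6 + 60)*60 = -1498*(-6 + 60)*60 = -80892*60 = -1498*3240 = -4853520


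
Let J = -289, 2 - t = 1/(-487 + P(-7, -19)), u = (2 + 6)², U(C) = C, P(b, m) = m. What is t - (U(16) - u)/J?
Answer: 268469/146234 ≈ 1.8359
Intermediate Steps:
u = 64 (u = 8² = 64)
t = 1013/506 (t = 2 - 1/(-487 - 19) = 2 - 1/(-506) = 2 - 1*(-1/506) = 2 + 1/506 = 1013/506 ≈ 2.0020)
t - (U(16) - u)/J = 1013/506 - (16 - 1*64)/(-289) = 1013/506 - (16 - 64)*(-1)/289 = 1013/506 - (-48)*(-1)/289 = 1013/506 - 1*48/289 = 1013/506 - 48/289 = 268469/146234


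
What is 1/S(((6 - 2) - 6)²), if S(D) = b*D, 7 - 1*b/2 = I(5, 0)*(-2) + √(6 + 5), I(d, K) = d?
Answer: 17/2224 + √11/2224 ≈ 0.0091352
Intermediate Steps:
b = 34 - 2*√11 (b = 14 - 2*(5*(-2) + √(6 + 5)) = 14 - 2*(-10 + √11) = 14 + (20 - 2*√11) = 34 - 2*√11 ≈ 27.367)
S(D) = D*(34 - 2*√11) (S(D) = (34 - 2*√11)*D = D*(34 - 2*√11))
1/S(((6 - 2) - 6)²) = 1/(2*((6 - 2) - 6)²*(17 - √11)) = 1/(2*(4 - 6)²*(17 - √11)) = 1/(2*(-2)²*(17 - √11)) = 1/(2*4*(17 - √11)) = 1/(136 - 8*√11)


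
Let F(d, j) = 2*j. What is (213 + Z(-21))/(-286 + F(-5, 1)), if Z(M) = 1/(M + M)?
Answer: -8945/11928 ≈ -0.74992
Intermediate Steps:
Z(M) = 1/(2*M)
(213 + Z(-21))/(-286 + F(-5, 1)) = (213 + (1/2)/(-21))/(-286 + 2*1) = (213 + (1/2)*(-1/21))/(-286 + 2) = (213 - 1/42)/(-284) = (8945/42)*(-1/284) = -8945/11928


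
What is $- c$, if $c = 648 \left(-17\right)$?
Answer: $11016$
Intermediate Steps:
$c = -11016$
$- c = \left(-1\right) \left(-11016\right) = 11016$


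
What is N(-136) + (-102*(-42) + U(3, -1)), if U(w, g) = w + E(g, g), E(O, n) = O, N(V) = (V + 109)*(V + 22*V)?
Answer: 88742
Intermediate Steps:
N(V) = 23*V*(109 + V) (N(V) = (109 + V)*(23*V) = 23*V*(109 + V))
U(w, g) = g + w (U(w, g) = w + g = g + w)
N(-136) + (-102*(-42) + U(3, -1)) = 23*(-136)*(109 - 136) + (-102*(-42) + (-1 + 3)) = 23*(-136)*(-27) + (4284 + 2) = 84456 + 4286 = 88742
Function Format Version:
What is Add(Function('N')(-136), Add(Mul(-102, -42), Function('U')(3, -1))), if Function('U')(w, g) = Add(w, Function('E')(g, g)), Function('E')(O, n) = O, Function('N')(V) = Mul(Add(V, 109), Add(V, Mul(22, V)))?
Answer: 88742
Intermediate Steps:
Function('N')(V) = Mul(23, V, Add(109, V)) (Function('N')(V) = Mul(Add(109, V), Mul(23, V)) = Mul(23, V, Add(109, V)))
Function('U')(w, g) = Add(g, w) (Function('U')(w, g) = Add(w, g) = Add(g, w))
Add(Function('N')(-136), Add(Mul(-102, -42), Function('U')(3, -1))) = Add(Mul(23, -136, Add(109, -136)), Add(Mul(-102, -42), Add(-1, 3))) = Add(Mul(23, -136, -27), Add(4284, 2)) = Add(84456, 4286) = 88742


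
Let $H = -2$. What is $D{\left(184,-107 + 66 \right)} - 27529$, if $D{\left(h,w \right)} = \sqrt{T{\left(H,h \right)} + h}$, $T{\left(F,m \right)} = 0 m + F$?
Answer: $-27529 + \sqrt{182} \approx -27516.0$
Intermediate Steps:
$T{\left(F,m \right)} = F$ ($T{\left(F,m \right)} = 0 + F = F$)
$D{\left(h,w \right)} = \sqrt{-2 + h}$
$D{\left(184,-107 + 66 \right)} - 27529 = \sqrt{-2 + 184} - 27529 = \sqrt{182} - 27529 = -27529 + \sqrt{182}$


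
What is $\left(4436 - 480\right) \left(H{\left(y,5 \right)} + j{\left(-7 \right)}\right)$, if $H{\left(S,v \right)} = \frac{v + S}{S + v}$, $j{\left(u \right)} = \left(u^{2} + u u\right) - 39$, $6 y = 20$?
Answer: $237360$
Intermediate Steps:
$y = \frac{10}{3}$ ($y = \frac{1}{6} \cdot 20 = \frac{10}{3} \approx 3.3333$)
$j{\left(u \right)} = -39 + 2 u^{2}$ ($j{\left(u \right)} = \left(u^{2} + u^{2}\right) - 39 = 2 u^{2} - 39 = -39 + 2 u^{2}$)
$H{\left(S,v \right)} = 1$ ($H{\left(S,v \right)} = \frac{S + v}{S + v} = 1$)
$\left(4436 - 480\right) \left(H{\left(y,5 \right)} + j{\left(-7 \right)}\right) = \left(4436 - 480\right) \left(1 - \left(39 - 2 \left(-7\right)^{2}\right)\right) = 3956 \left(1 + \left(-39 + 2 \cdot 49\right)\right) = 3956 \left(1 + \left(-39 + 98\right)\right) = 3956 \left(1 + 59\right) = 3956 \cdot 60 = 237360$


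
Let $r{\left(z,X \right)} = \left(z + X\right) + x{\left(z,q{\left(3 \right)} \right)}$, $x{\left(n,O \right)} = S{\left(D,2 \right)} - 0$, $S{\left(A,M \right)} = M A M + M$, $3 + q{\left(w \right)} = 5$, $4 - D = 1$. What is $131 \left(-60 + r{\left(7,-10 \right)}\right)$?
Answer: $-6419$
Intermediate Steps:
$D = 3$ ($D = 4 - 1 = 3$)
$q{\left(w \right)} = 2$ ($q{\left(w \right)} = -3 + 5 = 2$)
$S{\left(A,M \right)} = M + A M^{2}$ ($S{\left(A,M \right)} = A M M + M = A M^{2} + M = M + A M^{2}$)
$x{\left(n,O \right)} = 14$ ($x{\left(n,O \right)} = 2 \left(1 + 3 \cdot 2\right) - 0 = 2 \left(1 + 6\right) + 0 = 2 \cdot 7 + 0 = 14 + 0 = 14$)
$r{\left(z,X \right)} = 14 + X + z$ ($r{\left(z,X \right)} = \left(z + X\right) + 14 = \left(X + z\right) + 14 = 14 + X + z$)
$131 \left(-60 + r{\left(7,-10 \right)}\right) = 131 \left(-60 + \left(14 - 10 + 7\right)\right) = 131 \left(-60 + 11\right) = 131 \left(-49\right) = -6419$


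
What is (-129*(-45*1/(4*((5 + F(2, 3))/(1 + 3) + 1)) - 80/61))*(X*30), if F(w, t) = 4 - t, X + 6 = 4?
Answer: -2743830/61 ≈ -44981.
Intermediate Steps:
X = -2 (X = -6 + 4 = -2)
(-129*(-45*1/(4*((5 + F(2, 3))/(1 + 3) + 1)) - 80/61))*(X*30) = (-129*(-45*1/(4*((5 + (4 - 1*3))/(1 + 3) + 1)) - 80/61))*(-2*30) = -129*(-45*1/(4*((5 + (4 - 3))/4 + 1)) - 80*1/61)*(-60) = -129*(-45*1/(4*((5 + 1)*(1/4) + 1)) - 80/61)*(-60) = -129*(-45*1/(4*(6*(1/4) + 1)) - 80/61)*(-60) = -129*(-45*1/(4*(3/2 + 1)) - 80/61)*(-60) = -129*(-45/((5/2)*4) - 80/61)*(-60) = -129*(-45/10 - 80/61)*(-60) = -129*(-45*1/10 - 80/61)*(-60) = -129*(-9/2 - 80/61)*(-60) = -129*(-709/122)*(-60) = (91461/122)*(-60) = -2743830/61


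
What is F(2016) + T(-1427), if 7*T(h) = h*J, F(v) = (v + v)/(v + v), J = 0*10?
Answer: 1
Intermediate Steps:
J = 0
F(v) = 1 (F(v) = (2*v)/((2*v)) = (2*v)*(1/(2*v)) = 1)
T(h) = 0 (T(h) = (h*0)/7 = (⅐)*0 = 0)
F(2016) + T(-1427) = 1 + 0 = 1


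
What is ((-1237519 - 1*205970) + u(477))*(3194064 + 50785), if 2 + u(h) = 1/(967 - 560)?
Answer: -1906351500193764/407 ≈ -4.6839e+12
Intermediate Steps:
u(h) = -813/407 (u(h) = -2 + 1/(967 - 560) = -2 + 1/407 = -813/407)
((-1237519 - 1*205970) + u(477))*(3194064 + 50785) = ((-1237519 - 1*205970) - 813/407)*(3194064 + 50785) = ((-1237519 - 205970) - 813/407)*3244849 = (-1443489 - 813/407)*3244849 = -587500836/407*3244849 = -1906351500193764/407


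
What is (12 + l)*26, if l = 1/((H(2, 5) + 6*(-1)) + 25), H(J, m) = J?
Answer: 6578/21 ≈ 313.24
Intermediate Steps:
l = 1/21 (l = 1/((2 + 6*(-1)) + 25) = 1/((2 - 6) + 25) = 1/(-4 + 25) = 1/21 ≈ 0.047619)
(12 + l)*26 = (12 + 1/21)*26 = (253/21)*26 = 6578/21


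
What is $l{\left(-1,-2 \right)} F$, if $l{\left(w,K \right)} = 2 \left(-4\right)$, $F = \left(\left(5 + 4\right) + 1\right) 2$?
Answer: $-160$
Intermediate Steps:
$F = 20$ ($F = \left(9 + 1\right) 2 = 10 \cdot 2 = 20$)
$l{\left(w,K \right)} = -8$
$l{\left(-1,-2 \right)} F = \left(-8\right) 20 = -160$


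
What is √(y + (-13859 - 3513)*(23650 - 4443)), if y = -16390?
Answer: I*√333680394 ≈ 18267.0*I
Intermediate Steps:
√(y + (-13859 - 3513)*(23650 - 4443)) = √(-16390 + (-13859 - 3513)*(23650 - 4443)) = √(-16390 - 17372*19207) = √(-16390 - 333664004) = √(-333680394) = I*√333680394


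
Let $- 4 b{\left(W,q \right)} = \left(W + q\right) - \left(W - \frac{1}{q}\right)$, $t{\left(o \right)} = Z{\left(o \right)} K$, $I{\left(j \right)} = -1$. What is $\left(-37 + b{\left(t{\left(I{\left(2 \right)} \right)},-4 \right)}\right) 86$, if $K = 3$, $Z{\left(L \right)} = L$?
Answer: $- \frac{24725}{8} \approx -3090.6$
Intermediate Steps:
$t{\left(o \right)} = 3 o$ ($t{\left(o \right)} = o 3 = 3 o$)
$b{\left(W,q \right)} = - \frac{q}{4} - \frac{1}{4 q}$ ($b{\left(W,q \right)} = - \frac{\left(W + q\right) - \left(W - \frac{1}{q}\right)}{4} = - \frac{q + \frac{1}{q}}{4} = - \frac{q}{4} - \frac{1}{4 q}$)
$\left(-37 + b{\left(t{\left(I{\left(2 \right)} \right)},-4 \right)}\right) 86 = \left(-37 + \frac{-1 - \left(-4\right)^{2}}{4 \left(-4\right)}\right) 86 = \left(-37 + \frac{1}{4} \left(- \frac{1}{4}\right) \left(-1 - 16\right)\right) 86 = \left(-37 + \frac{1}{4} \left(- \frac{1}{4}\right) \left(-17\right)\right) 86 = \left(-37 + \frac{17}{16}\right) 86 = \left(- \frac{575}{16}\right) 86 = - \frac{24725}{8}$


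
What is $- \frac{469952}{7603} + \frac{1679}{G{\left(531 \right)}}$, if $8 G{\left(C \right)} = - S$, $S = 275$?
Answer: $- \frac{231360296}{2090825} \approx -110.66$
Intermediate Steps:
$G{\left(C \right)} = - \frac{275}{8}$ ($G{\left(C \right)} = \frac{\left(-1\right) 275}{8} = \frac{1}{8} \left(-275\right) = - \frac{275}{8}$)
$- \frac{469952}{7603} + \frac{1679}{G{\left(531 \right)}} = - \frac{469952}{7603} + \frac{1679}{- \frac{275}{8}} = \left(-469952\right) \frac{1}{7603} + 1679 \left(- \frac{8}{275}\right) = - \frac{469952}{7603} - \frac{13432}{275} = - \frac{231360296}{2090825}$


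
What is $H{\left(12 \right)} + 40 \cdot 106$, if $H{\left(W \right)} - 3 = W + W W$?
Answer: $4399$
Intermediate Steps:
$H{\left(W \right)} = 3 + W + W^{2}$ ($H{\left(W \right)} = 3 + \left(W + W W\right) = 3 + \left(W + W^{2}\right) = 3 + W + W^{2}$)
$H{\left(12 \right)} + 40 \cdot 106 = \left(3 + 12 + 12^{2}\right) + 40 \cdot 106 = \left(3 + 12 + 144\right) + 4240 = 159 + 4240 = 4399$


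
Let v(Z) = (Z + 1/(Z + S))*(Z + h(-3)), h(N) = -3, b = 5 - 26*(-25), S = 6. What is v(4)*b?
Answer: 5371/2 ≈ 2685.5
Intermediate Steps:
b = 655 (b = 5 + 650 = 655)
v(Z) = (-3 + Z)*(Z + 1/(6 + Z)) (v(Z) = (Z + 1/(Z + 6))*(Z - 3) = (Z + 1/(6 + Z))*(-3 + Z) = (-3 + Z)*(Z + 1/(6 + Z)))
v(4)*b = ((-3 + 4³ - 17*4 + 3*4²)/(6 + 4))*655 = ((-3 + 64 - 68 + 3*16)/10)*655 = ((-3 + 64 - 68 + 48)/10)*655 = ((⅒)*41)*655 = (41/10)*655 = 5371/2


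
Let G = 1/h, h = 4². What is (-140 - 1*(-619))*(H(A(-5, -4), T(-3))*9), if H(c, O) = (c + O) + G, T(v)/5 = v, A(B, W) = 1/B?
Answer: -5220621/80 ≈ -65258.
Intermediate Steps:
h = 16
T(v) = 5*v
G = 1/16 ≈ 0.062500
H(c, O) = 1/16 + O + c (H(c, O) = (c + O) + 1/16 = (O + c) + 1/16 = 1/16 + O + c)
(-140 - 1*(-619))*(H(A(-5, -4), T(-3))*9) = (-140 - 1*(-619))*((1/16 + 5*(-3) + 1/(-5))*9) = (-140 + 619)*((1/16 - 15 - ⅕)*9) = 479*(-1211/80*9) = 479*(-10899/80) = -5220621/80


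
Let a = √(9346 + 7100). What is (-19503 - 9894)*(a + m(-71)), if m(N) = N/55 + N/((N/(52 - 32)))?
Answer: -30249513/55 - 29397*√16446 ≈ -4.3199e+6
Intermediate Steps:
a = √16446 ≈ 128.24
m(N) = 20 + N/55 (m(N) = N*(1/55) + N/((N/20)) = N/55 + N/((N*(1/20))) = N/55 + N/((N/20)) = N/55 + N*(20/N) = N/55 + 20 = 20 + N/55)
(-19503 - 9894)*(a + m(-71)) = (-19503 - 9894)*(√16446 + (20 + (1/55)*(-71))) = -29397*(√16446 + (20 - 71/55)) = -29397*(√16446 + 1029/55) = -29397*(1029/55 + √16446) = -30249513/55 - 29397*√16446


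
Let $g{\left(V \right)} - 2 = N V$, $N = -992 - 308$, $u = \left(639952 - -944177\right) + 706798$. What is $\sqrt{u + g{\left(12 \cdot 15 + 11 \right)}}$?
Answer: $\sqrt{2042629} \approx 1429.2$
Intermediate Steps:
$u = 2290927$ ($u = \left(639952 + 944177\right) + 706798 = 1584129 + 706798 = 2290927$)
$N = -1300$
$g{\left(V \right)} = 2 - 1300 V$
$\sqrt{u + g{\left(12 \cdot 15 + 11 \right)}} = \sqrt{2290927 + \left(2 - 1300 \left(12 \cdot 15 + 11\right)\right)} = \sqrt{2290927 + \left(2 - 1300 \left(180 + 11\right)\right)} = \sqrt{2290927 + \left(2 - 248300\right)} = \sqrt{2290927 - 248298} = \sqrt{2042629}$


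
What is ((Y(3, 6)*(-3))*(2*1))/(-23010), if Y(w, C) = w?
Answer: 3/3835 ≈ 0.00078227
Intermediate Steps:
((Y(3, 6)*(-3))*(2*1))/(-23010) = ((3*(-3))*(2*1))/(-23010) = -9*2*(-1/23010) = -18*(-1/23010) = 3/3835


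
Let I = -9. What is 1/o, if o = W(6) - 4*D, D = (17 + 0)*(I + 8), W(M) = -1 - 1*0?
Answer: 1/67 ≈ 0.014925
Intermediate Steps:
W(M) = -1 (W(M) = -1 + 0 = -1)
D = -17 (D = (17 + 0)*(-9 + 8) = 17*(-1) = -17)
o = 67 (o = -1 - 4*(-17) = -1 + 68 = 67)
1/o = 1/67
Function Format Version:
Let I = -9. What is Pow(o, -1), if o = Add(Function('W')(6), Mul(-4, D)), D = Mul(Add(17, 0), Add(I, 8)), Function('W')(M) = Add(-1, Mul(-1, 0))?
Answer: Rational(1, 67) ≈ 0.014925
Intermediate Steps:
Function('W')(M) = -1 (Function('W')(M) = Add(-1, 0) = -1)
D = -17 (D = Mul(Add(17, 0), Add(-9, 8)) = Mul(17, -1) = -17)
o = 67 (o = Add(-1, Mul(-4, -17)) = Add(-1, 68) = 67)
Pow(o, -1) = Pow(67, -1) = Rational(1, 67)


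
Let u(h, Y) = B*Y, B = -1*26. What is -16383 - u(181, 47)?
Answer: -15161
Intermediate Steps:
B = -26
u(h, Y) = -26*Y
-16383 - u(181, 47) = -16383 - (-26)*47 = -16383 - 1*(-1222) = -16383 + 1222 = -15161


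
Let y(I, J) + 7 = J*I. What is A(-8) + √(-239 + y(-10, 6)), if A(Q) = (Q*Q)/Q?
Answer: -8 + 3*I*√34 ≈ -8.0 + 17.493*I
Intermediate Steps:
y(I, J) = -7 + I*J (y(I, J) = -7 + J*I = -7 + I*J)
A(Q) = Q (A(Q) = Q²/Q = Q)
A(-8) + √(-239 + y(-10, 6)) = -8 + √(-239 + (-7 - 10*6)) = -8 + √(-239 + (-7 - 60)) = -8 + √(-239 - 67) = -8 + √(-306) = -8 + 3*I*√34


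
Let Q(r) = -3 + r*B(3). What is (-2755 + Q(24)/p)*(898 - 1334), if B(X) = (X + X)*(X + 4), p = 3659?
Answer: 4394679440/3659 ≈ 1.2011e+6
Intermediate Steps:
B(X) = 2*X*(4 + X) (B(X) = (2*X)*(4 + X) = 2*X*(4 + X))
Q(r) = -3 + 42*r (Q(r) = -3 + r*(2*3*(4 + 3)) = -3 + r*(2*3*7) = -3 + r*42 = -3 + 42*r)
(-2755 + Q(24)/p)*(898 - 1334) = (-2755 + (-3 + 42*24)/3659)*(898 - 1334) = (-2755 + (-3 + 1008)*(1/3659))*(-436) = (-2755 + 1005*(1/3659))*(-436) = (-2755 + 1005/3659)*(-436) = -10079540/3659*(-436) = 4394679440/3659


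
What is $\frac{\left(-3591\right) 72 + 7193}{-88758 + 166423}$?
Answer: $- \frac{251359}{77665} \approx -3.2365$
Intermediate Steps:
$\frac{\left(-3591\right) 72 + 7193}{-88758 + 166423} = \frac{-258552 + 7193}{77665} = \left(-251359\right) \frac{1}{77665} = - \frac{251359}{77665}$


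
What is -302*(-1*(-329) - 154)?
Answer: -52850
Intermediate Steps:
-302*(-1*(-329) - 154) = -302*(329 - 154) = -302*175 = -52850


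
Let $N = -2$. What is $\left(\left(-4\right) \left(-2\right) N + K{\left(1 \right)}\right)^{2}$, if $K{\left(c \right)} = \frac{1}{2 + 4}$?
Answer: $\frac{9025}{36} \approx 250.69$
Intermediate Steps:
$K{\left(c \right)} = \frac{1}{6}$
$\left(\left(-4\right) \left(-2\right) N + K{\left(1 \right)}\right)^{2} = \left(\left(-4\right) \left(-2\right) \left(-2\right) + \frac{1}{6}\right)^{2} = \left(8 \left(-2\right) + \frac{1}{6}\right)^{2} = \left(-16 + \frac{1}{6}\right)^{2} = \left(- \frac{95}{6}\right)^{2} = \frac{9025}{36}$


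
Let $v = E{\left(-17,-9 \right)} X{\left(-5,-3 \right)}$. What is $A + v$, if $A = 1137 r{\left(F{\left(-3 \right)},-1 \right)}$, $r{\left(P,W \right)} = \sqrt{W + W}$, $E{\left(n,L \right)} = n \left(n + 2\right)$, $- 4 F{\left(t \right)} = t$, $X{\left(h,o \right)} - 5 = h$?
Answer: $1137 i \sqrt{2} \approx 1608.0 i$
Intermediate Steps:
$X{\left(h,o \right)} = 5 + h$
$F{\left(t \right)} = - \frac{t}{4}$
$E{\left(n,L \right)} = n \left(2 + n\right)$
$r{\left(P,W \right)} = \sqrt{2} \sqrt{W}$ ($r{\left(P,W \right)} = \sqrt{2 W} = \sqrt{2} \sqrt{W}$)
$A = 1137 i \sqrt{2}$ ($A = 1137 \sqrt{2} \sqrt{-1} = 1137 \sqrt{2} i = 1137 i \sqrt{2} \approx 1608.0 i$)
$v = 0$ ($v = - 17 \left(2 - 17\right) \left(5 - 5\right) = \left(-17\right) \left(-15\right) 0 = 255 \cdot 0 = 0$)
$A + v = 1137 i \sqrt{2} + 0 = 1137 i \sqrt{2}$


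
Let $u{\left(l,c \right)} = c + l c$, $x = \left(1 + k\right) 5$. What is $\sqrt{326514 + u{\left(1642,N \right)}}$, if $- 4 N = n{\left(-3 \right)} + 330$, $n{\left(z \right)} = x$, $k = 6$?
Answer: $\frac{\sqrt{706361}}{2} \approx 420.23$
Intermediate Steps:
$x = 35$ ($x = \left(1 + 6\right) 5 = 7 \cdot 5 = 35$)
$n{\left(z \right)} = 35$
$N = - \frac{365}{4}$ ($N = - \frac{35 + 330}{4} = \left(- \frac{1}{4}\right) 365 = - \frac{365}{4} \approx -91.25$)
$u{\left(l,c \right)} = c + c l$
$\sqrt{326514 + u{\left(1642,N \right)}} = \sqrt{326514 - \frac{365 \left(1 + 1642\right)}{4}} = \sqrt{326514 - \frac{599695}{4}} = \sqrt{\frac{706361}{4}} = \frac{\sqrt{706361}}{2}$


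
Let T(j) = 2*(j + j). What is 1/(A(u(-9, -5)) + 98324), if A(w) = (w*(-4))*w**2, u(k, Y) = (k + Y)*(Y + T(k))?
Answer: -1/756378572 ≈ -1.3221e-9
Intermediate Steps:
T(j) = 4*j (T(j) = 2*(2*j) = 4*j)
u(k, Y) = (Y + k)*(Y + 4*k) (u(k, Y) = (k + Y)*(Y + 4*k) = (Y + k)*(Y + 4*k))
A(w) = -4*w**3 (A(w) = (-4*w)*w**2 = -4*w**3)
1/(A(u(-9, -5)) + 98324) = 1/(-4*((-5)**2 + 4*(-9)**2 + 5*(-5)*(-9))**3 + 98324) = 1/(-4*(25 + 4*81 + 225)**3 + 98324) = 1/(-4*(25 + 324 + 225)**3 + 98324) = 1/(-4*574**3 + 98324) = 1/(-4*189119224 + 98324) = 1/(-756476896 + 98324) = 1/(-756378572) = -1/756378572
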